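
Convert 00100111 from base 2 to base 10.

Sum of powers of 2 for each 1-bit:
2^0 + 2^1 + 2^2 + 2^5
= 1 + 2 + 4 + 32
= 39



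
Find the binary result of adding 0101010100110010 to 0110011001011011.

Add column by column from the right: bit + bit + carry-in; write the sum mod 2, carry 1 when the sum is 2 or 3.
carry:  1000100011100100
        0101010100110010
+       0110011001011011
------------------------
       01011101110001101
(the carry out of the leftmost column, 0, becomes the leading bit)
Decimal check:
  0101010100110010 = 16384 + 4096 + 1024 + 256 + 32 + 16 + 2 = 21810
  0110011001011011 = 16384 + 8192 + 1024 + 512 + 64 + 16 + 8 + 2 + 1 = 26203
  21810 + 26203 = 48013, and 01011101110001101 = 32768 + 8192 + 4096 + 2048 + 512 + 256 + 128 + 8 + 4 + 1 = 48013 ✓



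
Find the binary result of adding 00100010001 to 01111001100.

Add column by column from the right: bit + bit + carry-in; write the sum mod 2, carry 1 when the sum is 2 or 3.
carry:  11000000000
        00100010001
+       01111001100
-------------------
       010011011101
(the carry out of the leftmost column, 0, becomes the leading bit)
Decimal check:
  00100010001 = 256 + 16 + 1 = 273
  01111001100 = 512 + 256 + 128 + 64 + 8 + 4 = 972
  273 + 972 = 1245, and 010011011101 = 1024 + 128 + 64 + 16 + 8 + 4 + 1 = 1245 ✓



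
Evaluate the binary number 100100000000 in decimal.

Sum of powers of 2 for each 1-bit:
2^8 + 2^11
= 256 + 2048
= 2304



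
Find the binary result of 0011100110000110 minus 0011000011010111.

Method 1 - Direct subtraction (column by column from the right: bit − bit − borrow-in; if negative, add 2 and borrow 1 from the next column):
borrow: 0000000111111110
        0011100110000110
-       0011000011010111
------------------------
        0000100010101111

Method 2 - Add two's complement:
Two's complement of 0011000011010111: invert → 1100111100101000, add 1 → 1100111100101001
  0011100110000110
+ 1100111100101001
------------------
 10000100010101111  (end carry out of the top bit = 1)
Discarding the end carry: 0000100010101111
Decimal check:
  0011100110000110 = 8192 + 4096 + 2048 + 256 + 128 + 4 + 2 = 14726
  0011000011010111 = 8192 + 4096 + 128 + 64 + 16 + 4 + 2 + 1 = 12503
  14726 - 12503 = 2223, and 0000100010101111 = 2048 + 128 + 32 + 8 + 4 + 2 + 1 = 2223 ✓



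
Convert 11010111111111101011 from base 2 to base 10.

Sum of powers of 2 for each 1-bit:
2^0 + 2^1 + 2^3 + 2^5 + 2^6 + 2^7 + 2^8 + 2^9 + 2^10 + 2^11 + 2^12 + 2^13 + 2^14 + 2^16 + 2^18 + 2^19
= 1 + 2 + 8 + 32 + 64 + 128 + 256 + 512 + 1024 + 2048 + 4096 + 8192 + 16384 + 65536 + 262144 + 524288
= 884715



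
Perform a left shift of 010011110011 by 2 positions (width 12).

Original: 010011110011 (decimal 1267)
Shift left by 2 positions
Append 2 zeros on the right and drop the 2 high bits that overflow the 12-bit width
Result: 001111001100 (decimal 972)
Equivalent: 1267 << 2 = 1267 × 2^2 = 5068, truncated to 12 bits = 972



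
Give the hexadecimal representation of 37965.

Using repeated division by 16 (digits 10–15 are A–F):
37965 ÷ 16 = 2372 remainder 13 (D)
2372 ÷ 16 = 148 remainder 4
148 ÷ 16 = 9 remainder 4
9 ÷ 16 = 0 remainder 9
Reading remainders bottom to top: 944D



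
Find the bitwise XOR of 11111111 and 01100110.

XOR: 1 when bits differ
  11111111
^ 01100110
----------
  10011001
Decimal: 255 ^ 102 = 153



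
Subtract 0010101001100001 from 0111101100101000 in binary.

Method 1 - Direct subtraction (column by column from the right: bit − bit − borrow-in; if negative, add 2 and borrow 1 from the next column):
borrow: 0000000110001110
        0111101100101000
-       0010101001100001
------------------------
        0101000011000111

Method 2 - Add two's complement:
Two's complement of 0010101001100001: invert → 1101010110011110, add 1 → 1101010110011111
  0111101100101000
+ 1101010110011111
------------------
 10101000011000111  (end carry out of the top bit = 1)
Discarding the end carry: 0101000011000111
Decimal check:
  0111101100101000 = 16384 + 8192 + 4096 + 2048 + 512 + 256 + 32 + 8 = 31528
  0010101001100001 = 8192 + 2048 + 512 + 64 + 32 + 1 = 10849
  31528 - 10849 = 20679, and 0101000011000111 = 16384 + 4096 + 128 + 64 + 4 + 2 + 1 = 20679 ✓



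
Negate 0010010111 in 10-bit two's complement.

Original: 0010010111
Step 1 - Invert all bits: 1101101000
Step 2 - Add 1: 1101101001
Verification: 0010010111 + 1101101001 = 10000000000; discarding the end carry (carry out of the top bit) leaves the 10-bit value 0000000000, as required for x + (-x)



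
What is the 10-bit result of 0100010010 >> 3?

Original: 0100010010 (decimal 274)
Shift right by 3 positions
Drop the 3 low bits; fill with zeros on the left
Result: 0000100010 (decimal 34)
Equivalent: 274 >> 3 = 274 ÷ 2^3 = 34



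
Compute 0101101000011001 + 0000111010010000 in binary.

Add column by column from the right: bit + bit + carry-in; write the sum mod 2, carry 1 when the sum is 2 or 3.
carry:  0011110000100000
        0101101000011001
+       0000111010010000
------------------------
       00110100010101001
(the carry out of the leftmost column, 0, becomes the leading bit)
Decimal check:
  0101101000011001 = 16384 + 4096 + 2048 + 512 + 16 + 8 + 1 = 23065
  0000111010010000 = 2048 + 1024 + 512 + 128 + 16 = 3728
  23065 + 3728 = 26793, and 00110100010101001 = 16384 + 8192 + 2048 + 128 + 32 + 8 + 1 = 26793 ✓



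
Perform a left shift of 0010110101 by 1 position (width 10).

Original: 0010110101 (decimal 181)
Shift left by 1 position
Append 1 zero on the right
Result: 0101101010 (decimal 362)
Equivalent: 181 << 1 = 181 × 2^1 = 362



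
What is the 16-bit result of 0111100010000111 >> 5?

Original: 0111100010000111 (decimal 30855)
Shift right by 5 positions
Drop the 5 low bits; fill with zeros on the left
Result: 0000001111000100 (decimal 964)
Equivalent: 30855 >> 5 = 30855 ÷ 2^5 = 964



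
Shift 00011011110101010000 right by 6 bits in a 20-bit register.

Original: 00011011110101010000 (decimal 114000)
Shift right by 6 positions
Drop the 6 low bits; fill with zeros on the left
Result: 00000000011011110101 (decimal 1781)
Equivalent: 114000 >> 6 = 114000 ÷ 2^6 = 1781



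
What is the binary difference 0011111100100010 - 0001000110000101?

Method 1 - Direct subtraction (column by column from the right: bit − bit − borrow-in; if negative, add 2 and borrow 1 from the next column):
borrow: 0000001100111010
        0011111100100010
-       0001000110000101
------------------------
        0010110110011101

Method 2 - Add two's complement:
Two's complement of 0001000110000101: invert → 1110111001111010, add 1 → 1110111001111011
  0011111100100010
+ 1110111001111011
------------------
 10010110110011101  (end carry out of the top bit = 1)
Discarding the end carry: 0010110110011101
Decimal check:
  0011111100100010 = 8192 + 4096 + 2048 + 1024 + 512 + 256 + 32 + 2 = 16162
  0001000110000101 = 4096 + 256 + 128 + 4 + 1 = 4485
  16162 - 4485 = 11677, and 0010110110011101 = 8192 + 2048 + 1024 + 256 + 128 + 16 + 8 + 4 + 1 = 11677 ✓



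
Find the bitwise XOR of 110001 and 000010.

XOR: 1 when bits differ
  110001
^ 000010
--------
  110011
Decimal: 49 ^ 2 = 51



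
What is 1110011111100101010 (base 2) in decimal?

Sum of powers of 2 for each 1-bit:
2^1 + 2^3 + 2^5 + 2^8 + 2^9 + 2^10 + 2^11 + 2^12 + 2^13 + 2^16 + 2^17 + 2^18
= 2 + 8 + 32 + 256 + 512 + 1024 + 2048 + 4096 + 8192 + 65536 + 131072 + 262144
= 474922



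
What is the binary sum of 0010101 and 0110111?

Add column by column from the right: bit + bit + carry-in; write the sum mod 2, carry 1 when the sum is 2 or 3.
carry:  1101110
        0010101
+       0110111
---------------
       01001100
(the carry out of the leftmost column, 0, becomes the leading bit)
Decimal check:
  0010101 = 16 + 4 + 1 = 21
  0110111 = 32 + 16 + 4 + 2 + 1 = 55
  21 + 55 = 76, and 01001100 = 64 + 8 + 4 = 76 ✓



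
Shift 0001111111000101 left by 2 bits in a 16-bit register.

Original: 0001111111000101 (decimal 8133)
Shift left by 2 positions
Append 2 zeros on the right
Result: 0111111100010100 (decimal 32532)
Equivalent: 8133 << 2 = 8133 × 2^2 = 32532



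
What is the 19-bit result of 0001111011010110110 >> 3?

Original: 0001111011010110110 (decimal 63158)
Shift right by 3 positions
Drop the 3 low bits; fill with zeros on the left
Result: 0000001111011010110 (decimal 7894)
Equivalent: 63158 >> 3 = 63158 ÷ 2^3 = 7894



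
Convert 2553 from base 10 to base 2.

Using repeated division by 2:
2553 ÷ 2 = 1276 remainder 1
1276 ÷ 2 = 638 remainder 0
638 ÷ 2 = 319 remainder 0
319 ÷ 2 = 159 remainder 1
159 ÷ 2 = 79 remainder 1
79 ÷ 2 = 39 remainder 1
39 ÷ 2 = 19 remainder 1
19 ÷ 2 = 9 remainder 1
9 ÷ 2 = 4 remainder 1
4 ÷ 2 = 2 remainder 0
2 ÷ 2 = 1 remainder 0
1 ÷ 2 = 0 remainder 1
Reading remainders bottom to top: 100111111001



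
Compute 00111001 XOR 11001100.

XOR: 1 when bits differ
  00111001
^ 11001100
----------
  11110101
Decimal: 57 ^ 204 = 245



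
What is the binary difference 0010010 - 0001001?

Method 1 - Direct subtraction (column by column from the right: bit − bit − borrow-in; if negative, add 2 and borrow 1 from the next column):
borrow: 0010010
        0010010
-       0001001
---------------
        0001001

Method 2 - Add two's complement:
Two's complement of 0001001: invert → 1110110, add 1 → 1110111
  0010010
+ 1110111
---------
 10001001  (end carry out of the top bit = 1)
Discarding the end carry: 0001001
Decimal check:
  0010010 = 16 + 2 = 18
  0001001 = 8 + 1 = 9
  18 - 9 = 9, and 0001001 = 8 + 1 = 9 ✓



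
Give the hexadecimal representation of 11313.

Using repeated division by 16 (digits 10–15 are A–F):
11313 ÷ 16 = 707 remainder 1
707 ÷ 16 = 44 remainder 3
44 ÷ 16 = 2 remainder 12 (C)
2 ÷ 16 = 0 remainder 2
Reading remainders bottom to top: 2C31



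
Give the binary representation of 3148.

Using repeated division by 2:
3148 ÷ 2 = 1574 remainder 0
1574 ÷ 2 = 787 remainder 0
787 ÷ 2 = 393 remainder 1
393 ÷ 2 = 196 remainder 1
196 ÷ 2 = 98 remainder 0
98 ÷ 2 = 49 remainder 0
49 ÷ 2 = 24 remainder 1
24 ÷ 2 = 12 remainder 0
12 ÷ 2 = 6 remainder 0
6 ÷ 2 = 3 remainder 0
3 ÷ 2 = 1 remainder 1
1 ÷ 2 = 0 remainder 1
Reading remainders bottom to top: 110001001100



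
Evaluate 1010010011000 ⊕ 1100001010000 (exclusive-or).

XOR: 1 when bits differ
  1010010011000
^ 1100001010000
---------------
  0110011001000
Decimal: 5272 ^ 6224 = 3272



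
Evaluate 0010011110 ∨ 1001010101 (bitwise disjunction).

OR: 1 when either bit is 1
  0010011110
| 1001010101
------------
  1011011111
Decimal: 158 | 597 = 735



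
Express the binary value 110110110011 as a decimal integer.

Sum of powers of 2 for each 1-bit:
2^0 + 2^1 + 2^4 + 2^5 + 2^7 + 2^8 + 2^10 + 2^11
= 1 + 2 + 16 + 32 + 128 + 256 + 1024 + 2048
= 3507



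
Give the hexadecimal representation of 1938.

Using repeated division by 16 (digits 10–15 are A–F):
1938 ÷ 16 = 121 remainder 2
121 ÷ 16 = 7 remainder 9
7 ÷ 16 = 0 remainder 7
Reading remainders bottom to top: 792



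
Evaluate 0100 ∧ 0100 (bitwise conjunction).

AND: 1 only when both bits are 1
  0100
& 0100
------
  0100
Decimal: 4 & 4 = 4



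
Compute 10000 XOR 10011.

XOR: 1 when bits differ
  10000
^ 10011
-------
  00011
Decimal: 16 ^ 19 = 3



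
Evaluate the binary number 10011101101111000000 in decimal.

Sum of powers of 2 for each 1-bit:
2^6 + 2^7 + 2^8 + 2^9 + 2^11 + 2^12 + 2^14 + 2^15 + 2^16 + 2^19
= 64 + 128 + 256 + 512 + 2048 + 4096 + 16384 + 32768 + 65536 + 524288
= 646080



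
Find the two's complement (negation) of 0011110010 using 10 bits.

Original: 0011110010
Step 1 - Invert all bits: 1100001101
Step 2 - Add 1: 1100001110
Verification: 0011110010 + 1100001110 = 10000000000; discarding the end carry (carry out of the top bit) leaves the 10-bit value 0000000000, as required for x + (-x)



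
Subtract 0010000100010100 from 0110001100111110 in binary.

Method 1 - Direct subtraction (column by column from the right: bit − bit − borrow-in; if negative, add 2 and borrow 1 from the next column):
borrow: 0000000000000000
        0110001100111110
-       0010000100010100
------------------------
        0100001000101010

Method 2 - Add two's complement:
Two's complement of 0010000100010100: invert → 1101111011101011, add 1 → 1101111011101100
  0110001100111110
+ 1101111011101100
------------------
 10100001000101010  (end carry out of the top bit = 1)
Discarding the end carry: 0100001000101010
Decimal check:
  0110001100111110 = 16384 + 8192 + 512 + 256 + 32 + 16 + 8 + 4 + 2 = 25406
  0010000100010100 = 8192 + 256 + 16 + 4 = 8468
  25406 - 8468 = 16938, and 0100001000101010 = 16384 + 512 + 32 + 8 + 2 = 16938 ✓



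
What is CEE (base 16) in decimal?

Expand by place value (powers of 16):
Digit values: C = 12, E = 14
CEE = 12 × 16^2 + 14 × 16^1 + 14 × 16^0
= 12 × 256 + 14 × 16 + 14 × 1
= 3072 + 224 + 14
= 3310



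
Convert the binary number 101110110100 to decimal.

Sum of powers of 2 for each 1-bit:
2^2 + 2^4 + 2^5 + 2^7 + 2^8 + 2^9 + 2^11
= 4 + 16 + 32 + 128 + 256 + 512 + 2048
= 2996



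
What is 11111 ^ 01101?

XOR: 1 when bits differ
  11111
^ 01101
-------
  10010
Decimal: 31 ^ 13 = 18



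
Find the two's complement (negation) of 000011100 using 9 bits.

Original: 000011100
Step 1 - Invert all bits: 111100011
Step 2 - Add 1: 111100100
Verification: 000011100 + 111100100 = 1000000000; discarding the end carry (carry out of the top bit) leaves the 9-bit value 000000000, as required for x + (-x)



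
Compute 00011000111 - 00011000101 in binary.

Method 1 - Direct subtraction (column by column from the right: bit − bit − borrow-in; if negative, add 2 and borrow 1 from the next column):
borrow: 00000000000
        00011000111
-       00011000101
-------------------
        00000000010

Method 2 - Add two's complement:
Two's complement of 00011000101: invert → 11100111010, add 1 → 11100111011
  00011000111
+ 11100111011
-------------
 100000000010  (end carry out of the top bit = 1)
Discarding the end carry: 00000000010
Decimal check:
  00011000111 = 128 + 64 + 4 + 2 + 1 = 199
  00011000101 = 128 + 64 + 4 + 1 = 197
  199 - 197 = 2, and 00000000010 = 2 ✓



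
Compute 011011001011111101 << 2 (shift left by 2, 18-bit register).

Original: 011011001011111101 (decimal 111357)
Shift left by 2 positions
Append 2 zeros on the right and drop the 2 high bits that overflow the 18-bit width
Result: 101100101111110100 (decimal 183284)
Equivalent: 111357 << 2 = 111357 × 2^2 = 445428, truncated to 18 bits = 183284



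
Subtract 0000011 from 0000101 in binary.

Method 1 - Direct subtraction (column by column from the right: bit − bit − borrow-in; if negative, add 2 and borrow 1 from the next column):
borrow: 0000100
        0000101
-       0000011
---------------
        0000010

Method 2 - Add two's complement:
Two's complement of 0000011: invert → 1111100, add 1 → 1111101
  0000101
+ 1111101
---------
 10000010  (end carry out of the top bit = 1)
Discarding the end carry: 0000010
Decimal check:
  0000101 = 4 + 1 = 5
  0000011 = 2 + 1 = 3
  5 - 3 = 2, and 0000010 = 2 ✓



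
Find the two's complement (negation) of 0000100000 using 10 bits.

Original: 0000100000
Step 1 - Invert all bits: 1111011111
Step 2 - Add 1: 1111100000
Verification: 0000100000 + 1111100000 = 10000000000; discarding the end carry (carry out of the top bit) leaves the 10-bit value 0000000000, as required for x + (-x)



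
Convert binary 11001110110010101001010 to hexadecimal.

Group into 4-bit nibbles from right:
  0110 = 6
  0111 = 7
  0110 = 6
  0101 = 5
  0100 = 4
  1010 = A
Result: 67654A



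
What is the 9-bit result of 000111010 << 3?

Original: 000111010 (decimal 58)
Shift left by 3 positions
Append 3 zeros on the right
Result: 111010000 (decimal 464)
Equivalent: 58 << 3 = 58 × 2^3 = 464



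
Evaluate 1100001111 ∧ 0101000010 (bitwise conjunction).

AND: 1 only when both bits are 1
  1100001111
& 0101000010
------------
  0100000010
Decimal: 783 & 322 = 258



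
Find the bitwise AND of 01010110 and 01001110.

AND: 1 only when both bits are 1
  01010110
& 01001110
----------
  01000110
Decimal: 86 & 78 = 70



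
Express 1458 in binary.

Using repeated division by 2:
1458 ÷ 2 = 729 remainder 0
729 ÷ 2 = 364 remainder 1
364 ÷ 2 = 182 remainder 0
182 ÷ 2 = 91 remainder 0
91 ÷ 2 = 45 remainder 1
45 ÷ 2 = 22 remainder 1
22 ÷ 2 = 11 remainder 0
11 ÷ 2 = 5 remainder 1
5 ÷ 2 = 2 remainder 1
2 ÷ 2 = 1 remainder 0
1 ÷ 2 = 0 remainder 1
Reading remainders bottom to top: 10110110010



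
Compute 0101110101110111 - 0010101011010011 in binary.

Method 1 - Direct subtraction (column by column from the right: bit − bit − borrow-in; if negative, add 2 and borrow 1 from the next column):
borrow: 0100010100000000
        0101110101110111
-       0010101011010011
------------------------
        0011001010100100

Method 2 - Add two's complement:
Two's complement of 0010101011010011: invert → 1101010100101100, add 1 → 1101010100101101
  0101110101110111
+ 1101010100101101
------------------
 10011001010100100  (end carry out of the top bit = 1)
Discarding the end carry: 0011001010100100
Decimal check:
  0101110101110111 = 16384 + 4096 + 2048 + 1024 + 256 + 64 + 32 + 16 + 4 + 2 + 1 = 23927
  0010101011010011 = 8192 + 2048 + 512 + 128 + 64 + 16 + 2 + 1 = 10963
  23927 - 10963 = 12964, and 0011001010100100 = 8192 + 4096 + 512 + 128 + 32 + 4 = 12964 ✓



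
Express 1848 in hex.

Using repeated division by 16 (digits 10–15 are A–F):
1848 ÷ 16 = 115 remainder 8
115 ÷ 16 = 7 remainder 3
7 ÷ 16 = 0 remainder 7
Reading remainders bottom to top: 738



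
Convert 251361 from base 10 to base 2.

Using repeated division by 2:
251361 ÷ 2 = 125680 remainder 1
125680 ÷ 2 = 62840 remainder 0
62840 ÷ 2 = 31420 remainder 0
31420 ÷ 2 = 15710 remainder 0
15710 ÷ 2 = 7855 remainder 0
7855 ÷ 2 = 3927 remainder 1
3927 ÷ 2 = 1963 remainder 1
1963 ÷ 2 = 981 remainder 1
981 ÷ 2 = 490 remainder 1
490 ÷ 2 = 245 remainder 0
245 ÷ 2 = 122 remainder 1
122 ÷ 2 = 61 remainder 0
61 ÷ 2 = 30 remainder 1
30 ÷ 2 = 15 remainder 0
15 ÷ 2 = 7 remainder 1
7 ÷ 2 = 3 remainder 1
3 ÷ 2 = 1 remainder 1
1 ÷ 2 = 0 remainder 1
Reading remainders bottom to top: 111101010111100001



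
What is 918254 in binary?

Using repeated division by 2:
918254 ÷ 2 = 459127 remainder 0
459127 ÷ 2 = 229563 remainder 1
229563 ÷ 2 = 114781 remainder 1
114781 ÷ 2 = 57390 remainder 1
57390 ÷ 2 = 28695 remainder 0
28695 ÷ 2 = 14347 remainder 1
14347 ÷ 2 = 7173 remainder 1
7173 ÷ 2 = 3586 remainder 1
3586 ÷ 2 = 1793 remainder 0
1793 ÷ 2 = 896 remainder 1
896 ÷ 2 = 448 remainder 0
448 ÷ 2 = 224 remainder 0
224 ÷ 2 = 112 remainder 0
112 ÷ 2 = 56 remainder 0
56 ÷ 2 = 28 remainder 0
28 ÷ 2 = 14 remainder 0
14 ÷ 2 = 7 remainder 0
7 ÷ 2 = 3 remainder 1
3 ÷ 2 = 1 remainder 1
1 ÷ 2 = 0 remainder 1
Reading remainders bottom to top: 11100000001011101110



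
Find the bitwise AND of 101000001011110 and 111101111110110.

AND: 1 only when both bits are 1
  101000001011110
& 111101111110110
-----------------
  101000001010110
Decimal: 20574 & 31734 = 20566



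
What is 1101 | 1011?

OR: 1 when either bit is 1
  1101
| 1011
------
  1111
Decimal: 13 | 11 = 15



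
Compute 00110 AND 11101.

AND: 1 only when both bits are 1
  00110
& 11101
-------
  00100
Decimal: 6 & 29 = 4



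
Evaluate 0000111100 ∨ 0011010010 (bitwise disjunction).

OR: 1 when either bit is 1
  0000111100
| 0011010010
------------
  0011111110
Decimal: 60 | 210 = 254



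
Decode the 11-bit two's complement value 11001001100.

Binary: 11001001100
Sign bit: 1 (negative)
Invert: 00110110011
Add 1:  00110110100
Magnitude: 00110110100 = 256 + 128 + 32 + 16 + 4 = 436
Value: -436



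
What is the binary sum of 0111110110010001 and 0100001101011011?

Add column by column from the right: bit + bit + carry-in; write the sum mod 2, carry 1 when the sum is 2 or 3.
carry:  1111111000100110
        0111110110010001
+       0100001101011011
------------------------
       01100000011101100
(the carry out of the leftmost column, 0, becomes the leading bit)
Decimal check:
  0111110110010001 = 16384 + 8192 + 4096 + 2048 + 1024 + 256 + 128 + 16 + 1 = 32145
  0100001101011011 = 16384 + 512 + 256 + 64 + 16 + 8 + 2 + 1 = 17243
  32145 + 17243 = 49388, and 01100000011101100 = 32768 + 16384 + 128 + 64 + 32 + 8 + 4 = 49388 ✓



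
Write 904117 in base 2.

Using repeated division by 2:
904117 ÷ 2 = 452058 remainder 1
452058 ÷ 2 = 226029 remainder 0
226029 ÷ 2 = 113014 remainder 1
113014 ÷ 2 = 56507 remainder 0
56507 ÷ 2 = 28253 remainder 1
28253 ÷ 2 = 14126 remainder 1
14126 ÷ 2 = 7063 remainder 0
7063 ÷ 2 = 3531 remainder 1
3531 ÷ 2 = 1765 remainder 1
1765 ÷ 2 = 882 remainder 1
882 ÷ 2 = 441 remainder 0
441 ÷ 2 = 220 remainder 1
220 ÷ 2 = 110 remainder 0
110 ÷ 2 = 55 remainder 0
55 ÷ 2 = 27 remainder 1
27 ÷ 2 = 13 remainder 1
13 ÷ 2 = 6 remainder 1
6 ÷ 2 = 3 remainder 0
3 ÷ 2 = 1 remainder 1
1 ÷ 2 = 0 remainder 1
Reading remainders bottom to top: 11011100101110110101



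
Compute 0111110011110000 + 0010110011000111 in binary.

Add column by column from the right: bit + bit + carry-in; write the sum mod 2, carry 1 when the sum is 2 or 3.
carry:  1111100110000000
        0111110011110000
+       0010110011000111
------------------------
       01010100110110111
(the carry out of the leftmost column, 0, becomes the leading bit)
Decimal check:
  0111110011110000 = 16384 + 8192 + 4096 + 2048 + 1024 + 128 + 64 + 32 + 16 = 31984
  0010110011000111 = 8192 + 2048 + 1024 + 128 + 64 + 4 + 2 + 1 = 11463
  31984 + 11463 = 43447, and 01010100110110111 = 32768 + 8192 + 2048 + 256 + 128 + 32 + 16 + 4 + 2 + 1 = 43447 ✓



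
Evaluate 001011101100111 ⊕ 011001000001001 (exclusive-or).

XOR: 1 when bits differ
  001011101100111
^ 011001000001001
-----------------
  010010101101110
Decimal: 5991 ^ 12809 = 9582



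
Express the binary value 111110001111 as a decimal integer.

Sum of powers of 2 for each 1-bit:
2^0 + 2^1 + 2^2 + 2^3 + 2^7 + 2^8 + 2^9 + 2^10 + 2^11
= 1 + 2 + 4 + 8 + 128 + 256 + 512 + 1024 + 2048
= 3983



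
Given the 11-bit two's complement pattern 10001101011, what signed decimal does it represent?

Binary: 10001101011
Sign bit: 1 (negative)
Invert: 01110010100
Add 1:  01110010101
Magnitude: 01110010101 = 512 + 256 + 128 + 16 + 4 + 1 = 917
Value: -917



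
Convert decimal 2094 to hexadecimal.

Using repeated division by 16 (digits 10–15 are A–F):
2094 ÷ 16 = 130 remainder 14 (E)
130 ÷ 16 = 8 remainder 2
8 ÷ 16 = 0 remainder 8
Reading remainders bottom to top: 82E



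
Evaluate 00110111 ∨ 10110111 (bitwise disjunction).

OR: 1 when either bit is 1
  00110111
| 10110111
----------
  10110111
Decimal: 55 | 183 = 183



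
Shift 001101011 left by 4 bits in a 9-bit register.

Original: 001101011 (decimal 107)
Shift left by 4 positions
Append 4 zeros on the right and drop the 4 high bits that overflow the 9-bit width
Result: 010110000 (decimal 176)
Equivalent: 107 << 4 = 107 × 2^4 = 1712, truncated to 9 bits = 176



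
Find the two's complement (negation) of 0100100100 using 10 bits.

Original: 0100100100
Step 1 - Invert all bits: 1011011011
Step 2 - Add 1: 1011011100
Verification: 0100100100 + 1011011100 = 10000000000; discarding the end carry (carry out of the top bit) leaves the 10-bit value 0000000000, as required for x + (-x)



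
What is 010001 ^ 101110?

XOR: 1 when bits differ
  010001
^ 101110
--------
  111111
Decimal: 17 ^ 46 = 63



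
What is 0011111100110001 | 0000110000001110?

OR: 1 when either bit is 1
  0011111100110001
| 0000110000001110
------------------
  0011111100111111
Decimal: 16177 | 3086 = 16191



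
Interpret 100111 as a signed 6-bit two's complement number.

Binary: 100111
Sign bit: 1 (negative)
Invert: 011000
Add 1:  011001
Magnitude: 011001 = 16 + 8 + 1 = 25
Value: -25



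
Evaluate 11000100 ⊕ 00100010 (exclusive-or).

XOR: 1 when bits differ
  11000100
^ 00100010
----------
  11100110
Decimal: 196 ^ 34 = 230



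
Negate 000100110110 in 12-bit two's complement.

Original: 000100110110
Step 1 - Invert all bits: 111011001001
Step 2 - Add 1: 111011001010
Verification: 000100110110 + 111011001010 = 1000000000000; discarding the end carry (carry out of the top bit) leaves the 12-bit value 000000000000, as required for x + (-x)



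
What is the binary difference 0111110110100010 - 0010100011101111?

Method 1 - Direct subtraction (column by column from the right: bit − bit − borrow-in; if negative, add 2 and borrow 1 from the next column):
borrow: 0000000111111110
        0111110110100010
-       0010100011101111
------------------------
        0101010010110011

Method 2 - Add two's complement:
Two's complement of 0010100011101111: invert → 1101011100010000, add 1 → 1101011100010001
  0111110110100010
+ 1101011100010001
------------------
 10101010010110011  (end carry out of the top bit = 1)
Discarding the end carry: 0101010010110011
Decimal check:
  0111110110100010 = 16384 + 8192 + 4096 + 2048 + 1024 + 256 + 128 + 32 + 2 = 32162
  0010100011101111 = 8192 + 2048 + 128 + 64 + 32 + 8 + 4 + 2 + 1 = 10479
  32162 - 10479 = 21683, and 0101010010110011 = 16384 + 4096 + 1024 + 128 + 32 + 16 + 2 + 1 = 21683 ✓



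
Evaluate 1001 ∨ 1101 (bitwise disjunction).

OR: 1 when either bit is 1
  1001
| 1101
------
  1101
Decimal: 9 | 13 = 13



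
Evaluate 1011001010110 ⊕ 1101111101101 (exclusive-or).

XOR: 1 when bits differ
  1011001010110
^ 1101111101101
---------------
  0110110111011
Decimal: 5718 ^ 7149 = 3515



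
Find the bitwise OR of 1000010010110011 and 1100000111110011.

OR: 1 when either bit is 1
  1000010010110011
| 1100000111110011
------------------
  1100010111110011
Decimal: 33971 | 49651 = 50675



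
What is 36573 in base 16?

Using repeated division by 16 (digits 10–15 are A–F):
36573 ÷ 16 = 2285 remainder 13 (D)
2285 ÷ 16 = 142 remainder 13 (D)
142 ÷ 16 = 8 remainder 14 (E)
8 ÷ 16 = 0 remainder 8
Reading remainders bottom to top: 8EDD



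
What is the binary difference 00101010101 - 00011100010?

Method 1 - Direct subtraction (column by column from the right: bit − bit − borrow-in; if negative, add 2 and borrow 1 from the next column):
borrow: 00111000100
        00101010101
-       00011100010
-------------------
        00001110011

Method 2 - Add two's complement:
Two's complement of 00011100010: invert → 11100011101, add 1 → 11100011110
  00101010101
+ 11100011110
-------------
 100001110011  (end carry out of the top bit = 1)
Discarding the end carry: 00001110011
Decimal check:
  00101010101 = 256 + 64 + 16 + 4 + 1 = 341
  00011100010 = 128 + 64 + 32 + 2 = 226
  341 - 226 = 115, and 00001110011 = 64 + 32 + 16 + 2 + 1 = 115 ✓



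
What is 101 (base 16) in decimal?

Expand by place value (powers of 16):
101 = 1 × 16^2 + 0 × 16^1 + 1 × 16^0
= 1 × 256 + 0 × 16 + 1 × 1
= 256 + 0 + 1
= 257



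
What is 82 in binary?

Using repeated division by 2:
82 ÷ 2 = 41 remainder 0
41 ÷ 2 = 20 remainder 1
20 ÷ 2 = 10 remainder 0
10 ÷ 2 = 5 remainder 0
5 ÷ 2 = 2 remainder 1
2 ÷ 2 = 1 remainder 0
1 ÷ 2 = 0 remainder 1
Reading remainders bottom to top: 1010010



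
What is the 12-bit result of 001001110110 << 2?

Original: 001001110110 (decimal 630)
Shift left by 2 positions
Append 2 zeros on the right
Result: 100111011000 (decimal 2520)
Equivalent: 630 << 2 = 630 × 2^2 = 2520



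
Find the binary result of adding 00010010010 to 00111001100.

Add column by column from the right: bit + bit + carry-in; write the sum mod 2, carry 1 when the sum is 2 or 3.
carry:  01100000000
        00010010010
+       00111001100
-------------------
       001001011110
(the carry out of the leftmost column, 0, becomes the leading bit)
Decimal check:
  00010010010 = 128 + 16 + 2 = 146
  00111001100 = 256 + 128 + 64 + 8 + 4 = 460
  146 + 460 = 606, and 001001011110 = 512 + 64 + 16 + 8 + 4 + 2 = 606 ✓



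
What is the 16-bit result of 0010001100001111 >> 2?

Original: 0010001100001111 (decimal 8975)
Shift right by 2 positions
Drop the 2 low bits; fill with zeros on the left
Result: 0000100011000011 (decimal 2243)
Equivalent: 8975 >> 2 = 8975 ÷ 2^2 = 2243



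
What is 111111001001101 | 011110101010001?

OR: 1 when either bit is 1
  111111001001101
| 011110101010001
-----------------
  111111101011101
Decimal: 32333 | 15697 = 32605



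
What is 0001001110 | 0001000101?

OR: 1 when either bit is 1
  0001001110
| 0001000101
------------
  0001001111
Decimal: 78 | 69 = 79



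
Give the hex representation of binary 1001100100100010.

Group into 4-bit nibbles from right:
  1001 = 9
  1001 = 9
  0010 = 2
  0010 = 2
Result: 9922



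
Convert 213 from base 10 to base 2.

Using repeated division by 2:
213 ÷ 2 = 106 remainder 1
106 ÷ 2 = 53 remainder 0
53 ÷ 2 = 26 remainder 1
26 ÷ 2 = 13 remainder 0
13 ÷ 2 = 6 remainder 1
6 ÷ 2 = 3 remainder 0
3 ÷ 2 = 1 remainder 1
1 ÷ 2 = 0 remainder 1
Reading remainders bottom to top: 11010101



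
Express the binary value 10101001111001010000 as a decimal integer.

Sum of powers of 2 for each 1-bit:
2^4 + 2^6 + 2^9 + 2^10 + 2^11 + 2^12 + 2^15 + 2^17 + 2^19
= 16 + 64 + 512 + 1024 + 2048 + 4096 + 32768 + 131072 + 524288
= 695888



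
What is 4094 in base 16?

Using repeated division by 16 (digits 10–15 are A–F):
4094 ÷ 16 = 255 remainder 14 (E)
255 ÷ 16 = 15 remainder 15 (F)
15 ÷ 16 = 0 remainder 15 (F)
Reading remainders bottom to top: FFE



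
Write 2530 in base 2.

Using repeated division by 2:
2530 ÷ 2 = 1265 remainder 0
1265 ÷ 2 = 632 remainder 1
632 ÷ 2 = 316 remainder 0
316 ÷ 2 = 158 remainder 0
158 ÷ 2 = 79 remainder 0
79 ÷ 2 = 39 remainder 1
39 ÷ 2 = 19 remainder 1
19 ÷ 2 = 9 remainder 1
9 ÷ 2 = 4 remainder 1
4 ÷ 2 = 2 remainder 0
2 ÷ 2 = 1 remainder 0
1 ÷ 2 = 0 remainder 1
Reading remainders bottom to top: 100111100010



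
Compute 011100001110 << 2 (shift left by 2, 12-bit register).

Original: 011100001110 (decimal 1806)
Shift left by 2 positions
Append 2 zeros on the right and drop the 2 high bits that overflow the 12-bit width
Result: 110000111000 (decimal 3128)
Equivalent: 1806 << 2 = 1806 × 2^2 = 7224, truncated to 12 bits = 3128



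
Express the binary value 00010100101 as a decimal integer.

Sum of powers of 2 for each 1-bit:
2^0 + 2^2 + 2^5 + 2^7
= 1 + 4 + 32 + 128
= 165



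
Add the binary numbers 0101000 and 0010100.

Add column by column from the right: bit + bit + carry-in; write the sum mod 2, carry 1 when the sum is 2 or 3.
carry:  0000000
        0101000
+       0010100
---------------
       00111100
(the carry out of the leftmost column, 0, becomes the leading bit)
Decimal check:
  0101000 = 32 + 8 = 40
  0010100 = 16 + 4 = 20
  40 + 20 = 60, and 00111100 = 32 + 16 + 8 + 4 = 60 ✓



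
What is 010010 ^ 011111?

XOR: 1 when bits differ
  010010
^ 011111
--------
  001101
Decimal: 18 ^ 31 = 13



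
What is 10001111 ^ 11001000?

XOR: 1 when bits differ
  10001111
^ 11001000
----------
  01000111
Decimal: 143 ^ 200 = 71



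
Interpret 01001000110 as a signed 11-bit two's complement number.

Binary: 01001000110
Sign bit: 0 (non-negative)
Read directly as an unsigned value:
01001000110 = 512 + 64 + 4 + 2 = 582
Value: 582



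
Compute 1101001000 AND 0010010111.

AND: 1 only when both bits are 1
  1101001000
& 0010010111
------------
  0000000000
Decimal: 840 & 151 = 0



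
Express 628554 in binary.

Using repeated division by 2:
628554 ÷ 2 = 314277 remainder 0
314277 ÷ 2 = 157138 remainder 1
157138 ÷ 2 = 78569 remainder 0
78569 ÷ 2 = 39284 remainder 1
39284 ÷ 2 = 19642 remainder 0
19642 ÷ 2 = 9821 remainder 0
9821 ÷ 2 = 4910 remainder 1
4910 ÷ 2 = 2455 remainder 0
2455 ÷ 2 = 1227 remainder 1
1227 ÷ 2 = 613 remainder 1
613 ÷ 2 = 306 remainder 1
306 ÷ 2 = 153 remainder 0
153 ÷ 2 = 76 remainder 1
76 ÷ 2 = 38 remainder 0
38 ÷ 2 = 19 remainder 0
19 ÷ 2 = 9 remainder 1
9 ÷ 2 = 4 remainder 1
4 ÷ 2 = 2 remainder 0
2 ÷ 2 = 1 remainder 0
1 ÷ 2 = 0 remainder 1
Reading remainders bottom to top: 10011001011101001010



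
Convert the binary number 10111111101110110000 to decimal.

Sum of powers of 2 for each 1-bit:
2^4 + 2^5 + 2^7 + 2^8 + 2^9 + 2^11 + 2^12 + 2^13 + 2^14 + 2^15 + 2^16 + 2^17 + 2^19
= 16 + 32 + 128 + 256 + 512 + 2048 + 4096 + 8192 + 16384 + 32768 + 65536 + 131072 + 524288
= 785328



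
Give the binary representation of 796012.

Using repeated division by 2:
796012 ÷ 2 = 398006 remainder 0
398006 ÷ 2 = 199003 remainder 0
199003 ÷ 2 = 99501 remainder 1
99501 ÷ 2 = 49750 remainder 1
49750 ÷ 2 = 24875 remainder 0
24875 ÷ 2 = 12437 remainder 1
12437 ÷ 2 = 6218 remainder 1
6218 ÷ 2 = 3109 remainder 0
3109 ÷ 2 = 1554 remainder 1
1554 ÷ 2 = 777 remainder 0
777 ÷ 2 = 388 remainder 1
388 ÷ 2 = 194 remainder 0
194 ÷ 2 = 97 remainder 0
97 ÷ 2 = 48 remainder 1
48 ÷ 2 = 24 remainder 0
24 ÷ 2 = 12 remainder 0
12 ÷ 2 = 6 remainder 0
6 ÷ 2 = 3 remainder 0
3 ÷ 2 = 1 remainder 1
1 ÷ 2 = 0 remainder 1
Reading remainders bottom to top: 11000010010101101100



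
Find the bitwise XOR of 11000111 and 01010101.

XOR: 1 when bits differ
  11000111
^ 01010101
----------
  10010010
Decimal: 199 ^ 85 = 146



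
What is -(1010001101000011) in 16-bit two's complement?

Original (sign bit 1, negative): 1010001101000011
Step 1 - Invert all bits: 0101110010111100
Step 2 - Add 1: 0101110010111101
Verification: 1010001101000011 + 0101110010111101 = 10000000000000000; discarding the end carry (carry out of the top bit) leaves the 16-bit value 0000000000000000, as required for x + (-x)



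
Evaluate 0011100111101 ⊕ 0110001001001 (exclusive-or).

XOR: 1 when bits differ
  0011100111101
^ 0110001001001
---------------
  0101101110100
Decimal: 1853 ^ 3145 = 2932



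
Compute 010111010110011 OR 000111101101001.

OR: 1 when either bit is 1
  010111010110011
| 000111101101001
-----------------
  010111111111011
Decimal: 11955 | 3945 = 12283



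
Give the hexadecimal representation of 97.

Using repeated division by 16 (digits 10–15 are A–F):
97 ÷ 16 = 6 remainder 1
6 ÷ 16 = 0 remainder 6
Reading remainders bottom to top: 61



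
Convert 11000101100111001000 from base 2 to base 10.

Sum of powers of 2 for each 1-bit:
2^3 + 2^6 + 2^7 + 2^8 + 2^11 + 2^12 + 2^14 + 2^18 + 2^19
= 8 + 64 + 128 + 256 + 2048 + 4096 + 16384 + 262144 + 524288
= 809416



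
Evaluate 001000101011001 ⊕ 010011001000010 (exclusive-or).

XOR: 1 when bits differ
  001000101011001
^ 010011001000010
-----------------
  011011100011011
Decimal: 4441 ^ 9794 = 14107



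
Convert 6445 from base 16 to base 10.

Expand by place value (powers of 16):
6445 = 6 × 16^3 + 4 × 16^2 + 4 × 16^1 + 5 × 16^0
= 6 × 4096 + 4 × 256 + 4 × 16 + 5 × 1
= 24576 + 1024 + 64 + 5
= 25669



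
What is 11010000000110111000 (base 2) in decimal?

Sum of powers of 2 for each 1-bit:
2^3 + 2^4 + 2^5 + 2^7 + 2^8 + 2^16 + 2^18 + 2^19
= 8 + 16 + 32 + 128 + 256 + 65536 + 262144 + 524288
= 852408



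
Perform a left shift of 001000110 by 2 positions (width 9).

Original: 001000110 (decimal 70)
Shift left by 2 positions
Append 2 zeros on the right
Result: 100011000 (decimal 280)
Equivalent: 70 << 2 = 70 × 2^2 = 280



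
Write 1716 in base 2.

Using repeated division by 2:
1716 ÷ 2 = 858 remainder 0
858 ÷ 2 = 429 remainder 0
429 ÷ 2 = 214 remainder 1
214 ÷ 2 = 107 remainder 0
107 ÷ 2 = 53 remainder 1
53 ÷ 2 = 26 remainder 1
26 ÷ 2 = 13 remainder 0
13 ÷ 2 = 6 remainder 1
6 ÷ 2 = 3 remainder 0
3 ÷ 2 = 1 remainder 1
1 ÷ 2 = 0 remainder 1
Reading remainders bottom to top: 11010110100



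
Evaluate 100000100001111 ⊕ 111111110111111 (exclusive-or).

XOR: 1 when bits differ
  100000100001111
^ 111111110111111
-----------------
  011111010110000
Decimal: 16655 ^ 32703 = 16048



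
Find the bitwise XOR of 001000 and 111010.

XOR: 1 when bits differ
  001000
^ 111010
--------
  110010
Decimal: 8 ^ 58 = 50



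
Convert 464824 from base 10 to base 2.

Using repeated division by 2:
464824 ÷ 2 = 232412 remainder 0
232412 ÷ 2 = 116206 remainder 0
116206 ÷ 2 = 58103 remainder 0
58103 ÷ 2 = 29051 remainder 1
29051 ÷ 2 = 14525 remainder 1
14525 ÷ 2 = 7262 remainder 1
7262 ÷ 2 = 3631 remainder 0
3631 ÷ 2 = 1815 remainder 1
1815 ÷ 2 = 907 remainder 1
907 ÷ 2 = 453 remainder 1
453 ÷ 2 = 226 remainder 1
226 ÷ 2 = 113 remainder 0
113 ÷ 2 = 56 remainder 1
56 ÷ 2 = 28 remainder 0
28 ÷ 2 = 14 remainder 0
14 ÷ 2 = 7 remainder 0
7 ÷ 2 = 3 remainder 1
3 ÷ 2 = 1 remainder 1
1 ÷ 2 = 0 remainder 1
Reading remainders bottom to top: 1110001011110111000



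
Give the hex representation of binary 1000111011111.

Group into 4-bit nibbles from right:
  0001 = 1
  0001 = 1
  1101 = D
  1111 = F
Result: 11DF



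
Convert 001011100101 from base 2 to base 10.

Sum of powers of 2 for each 1-bit:
2^0 + 2^2 + 2^5 + 2^6 + 2^7 + 2^9
= 1 + 4 + 32 + 64 + 128 + 512
= 741



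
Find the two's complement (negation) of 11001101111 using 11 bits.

Original (sign bit 1, negative): 11001101111
Step 1 - Invert all bits: 00110010000
Step 2 - Add 1: 00110010001
Verification: 11001101111 + 00110010001 = 100000000000; discarding the end carry (carry out of the top bit) leaves the 11-bit value 00000000000, as required for x + (-x)



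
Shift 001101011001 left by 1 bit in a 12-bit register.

Original: 001101011001 (decimal 857)
Shift left by 1 position
Append 1 zero on the right
Result: 011010110010 (decimal 1714)
Equivalent: 857 << 1 = 857 × 2^1 = 1714



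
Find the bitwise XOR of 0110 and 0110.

XOR: 1 when bits differ
  0110
^ 0110
------
  0000
Decimal: 6 ^ 6 = 0



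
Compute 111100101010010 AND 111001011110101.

AND: 1 only when both bits are 1
  111100101010010
& 111001011110101
-----------------
  111000001010000
Decimal: 31058 & 29429 = 28752



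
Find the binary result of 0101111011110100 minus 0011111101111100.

Method 1 - Direct subtraction (column by column from the right: bit − bit − borrow-in; if negative, add 2 and borrow 1 from the next column):
borrow: 0111111011110000
        0101111011110100
-       0011111101111100
------------------------
        0001111101111000

Method 2 - Add two's complement:
Two's complement of 0011111101111100: invert → 1100000010000011, add 1 → 1100000010000100
  0101111011110100
+ 1100000010000100
------------------
 10001111101111000  (end carry out of the top bit = 1)
Discarding the end carry: 0001111101111000
Decimal check:
  0101111011110100 = 16384 + 4096 + 2048 + 1024 + 512 + 128 + 64 + 32 + 16 + 4 = 24308
  0011111101111100 = 8192 + 4096 + 2048 + 1024 + 512 + 256 + 64 + 32 + 16 + 8 + 4 = 16252
  24308 - 16252 = 8056, and 0001111101111000 = 4096 + 2048 + 1024 + 512 + 256 + 64 + 32 + 16 + 8 = 8056 ✓



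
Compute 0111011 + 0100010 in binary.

Add column by column from the right: bit + bit + carry-in; write the sum mod 2, carry 1 when the sum is 2 or 3.
carry:  1000100
        0111011
+       0100010
---------------
       01011101
(the carry out of the leftmost column, 0, becomes the leading bit)
Decimal check:
  0111011 = 32 + 16 + 8 + 2 + 1 = 59
  0100010 = 32 + 2 = 34
  59 + 34 = 93, and 01011101 = 64 + 16 + 8 + 4 + 1 = 93 ✓



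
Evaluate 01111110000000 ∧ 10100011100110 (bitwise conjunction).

AND: 1 only when both bits are 1
  01111110000000
& 10100011100110
----------------
  00100010000000
Decimal: 8064 & 10470 = 2176



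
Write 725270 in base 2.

Using repeated division by 2:
725270 ÷ 2 = 362635 remainder 0
362635 ÷ 2 = 181317 remainder 1
181317 ÷ 2 = 90658 remainder 1
90658 ÷ 2 = 45329 remainder 0
45329 ÷ 2 = 22664 remainder 1
22664 ÷ 2 = 11332 remainder 0
11332 ÷ 2 = 5666 remainder 0
5666 ÷ 2 = 2833 remainder 0
2833 ÷ 2 = 1416 remainder 1
1416 ÷ 2 = 708 remainder 0
708 ÷ 2 = 354 remainder 0
354 ÷ 2 = 177 remainder 0
177 ÷ 2 = 88 remainder 1
88 ÷ 2 = 44 remainder 0
44 ÷ 2 = 22 remainder 0
22 ÷ 2 = 11 remainder 0
11 ÷ 2 = 5 remainder 1
5 ÷ 2 = 2 remainder 1
2 ÷ 2 = 1 remainder 0
1 ÷ 2 = 0 remainder 1
Reading remainders bottom to top: 10110001000100010110

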